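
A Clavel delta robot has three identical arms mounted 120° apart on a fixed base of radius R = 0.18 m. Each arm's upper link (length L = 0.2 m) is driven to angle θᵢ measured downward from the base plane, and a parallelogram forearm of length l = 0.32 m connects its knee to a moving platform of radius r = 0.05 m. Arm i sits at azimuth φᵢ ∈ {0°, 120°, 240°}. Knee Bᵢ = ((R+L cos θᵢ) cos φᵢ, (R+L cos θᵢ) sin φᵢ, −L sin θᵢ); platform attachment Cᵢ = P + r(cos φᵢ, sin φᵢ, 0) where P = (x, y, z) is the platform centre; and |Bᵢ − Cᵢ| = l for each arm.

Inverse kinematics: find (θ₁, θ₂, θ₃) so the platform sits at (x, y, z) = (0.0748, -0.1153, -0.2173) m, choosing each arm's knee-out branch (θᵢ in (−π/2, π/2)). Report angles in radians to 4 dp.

θ₁ = 0.2617, θ₂ = 1.3090, θ₃ = 0.3494

arm 1 (φ=0.0°): x'=0.0748, y'=-0.1153
  A=0.0552, B=-0.2173, C=(l²−L²−A²−y'²−z²)/(2L)=-0.0029
  θ1 = atan2(B,A) + arccos(C/0.2242) = 0.2617
rotate P by −φ2: (-0.1373, -0.0071, -0.2173)
  A cos θ + B sin θ = C:  0.2673·cos θ + -0.2173·sin θ = -0.1407
  γ=atan2(-0.2173,0.2673)=-0.6827;  ψ=arccos(-0.4086)=1.9917;  θ2=γ+ψ≈1.3090
arm 3 (φ=240.0°): x'=0.0625, y'=0.1224
  A cos θ + B sin θ = C:  0.0675·cos θ + -0.2173·sin θ = -0.0109
  √(A²+B²)=0.2276;  θ3 = -1.2694+1.6188 ≈ 0.3494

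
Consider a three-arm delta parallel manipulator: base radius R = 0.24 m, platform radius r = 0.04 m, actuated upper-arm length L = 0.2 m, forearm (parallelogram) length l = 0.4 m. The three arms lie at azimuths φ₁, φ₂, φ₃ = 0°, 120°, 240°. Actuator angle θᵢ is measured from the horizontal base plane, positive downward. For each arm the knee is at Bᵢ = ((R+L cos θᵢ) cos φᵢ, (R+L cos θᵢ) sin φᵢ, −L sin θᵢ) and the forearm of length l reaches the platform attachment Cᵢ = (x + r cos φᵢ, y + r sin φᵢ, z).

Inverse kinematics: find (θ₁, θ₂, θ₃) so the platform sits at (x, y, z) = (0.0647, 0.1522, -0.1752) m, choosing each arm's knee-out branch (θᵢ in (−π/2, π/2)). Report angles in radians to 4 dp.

φ1=0.0° → target in arm frame (0.0647, 0.1522)
  A cos θ + B sin θ = C:  0.1353·cos θ + -0.1752·sin θ = 0.1196
  θ1 = atan2(B,A) + arccos(C/0.2214) = 0.0869
arm 2 (φ=120.0°): x'=0.0995, y'=-0.1321
  A cos θ + B sin θ = C:  0.1005·cos θ + -0.1752·sin θ = 0.1543
  θ2 = atan2(B,A) + arccos(C/0.2020) = -0.3486
rotate P by −φ3: (-0.1642, -0.0201, -0.1752)
  A cos θ + B sin θ = C:  0.3642·cos θ + -0.1752·sin θ = -0.1093
  √(A²+B²)=0.4041;  θ3 = -0.4484+1.8446 ≈ 1.3962

θ₁ = 0.0869, θ₂ = -0.3486, θ₃ = 1.3962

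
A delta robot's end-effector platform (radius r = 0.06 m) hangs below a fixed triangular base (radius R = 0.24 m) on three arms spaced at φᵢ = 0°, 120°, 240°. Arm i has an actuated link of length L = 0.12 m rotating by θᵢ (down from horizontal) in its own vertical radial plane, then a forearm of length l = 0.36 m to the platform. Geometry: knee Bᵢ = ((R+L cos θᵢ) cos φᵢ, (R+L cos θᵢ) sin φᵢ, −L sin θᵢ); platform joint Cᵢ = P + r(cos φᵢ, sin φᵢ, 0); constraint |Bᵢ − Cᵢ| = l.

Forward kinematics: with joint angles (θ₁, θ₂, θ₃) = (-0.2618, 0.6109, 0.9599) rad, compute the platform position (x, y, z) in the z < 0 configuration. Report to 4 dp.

(0.0837, 0.0310, -0.2581)

arm 1 at φ=0.0°: e+L cos θ1 = 0.2959;  centre 1 = (0.2959, 0.0000, 0.0311)
arm 2 at φ=120.0°: e+L cos θ2 = 0.2783;  centre 2 = (-0.1391, 0.2410, -0.0688)
centre 3 = (0.2488·cos240.0°, 0.2488·sin240.0°, -0.0983) = (-0.1244, -0.2155, -0.0983)
|centre ₂|²−|centre ₁|² = -0.0063;  |centre ₃|²−|centre ₁|² = -0.0169
[-0.8701 0.4820 -0.1998]·P = -0.0063;  [-0.8407 -0.4310 -0.2587]·P = -0.0169
det = 0.7802;  x = 0.0140+-0.2702z,  y = 0.0121+-0.0733z
sphere 1 gives Az²+Bz+C=0 with A=1.0784, B=0.0885, C=-0.0490;  B²−4AC=0.2192;  roots -0.2581, 0.1761;  negative root z = -0.2581
x = 0.0837, y = 0.0310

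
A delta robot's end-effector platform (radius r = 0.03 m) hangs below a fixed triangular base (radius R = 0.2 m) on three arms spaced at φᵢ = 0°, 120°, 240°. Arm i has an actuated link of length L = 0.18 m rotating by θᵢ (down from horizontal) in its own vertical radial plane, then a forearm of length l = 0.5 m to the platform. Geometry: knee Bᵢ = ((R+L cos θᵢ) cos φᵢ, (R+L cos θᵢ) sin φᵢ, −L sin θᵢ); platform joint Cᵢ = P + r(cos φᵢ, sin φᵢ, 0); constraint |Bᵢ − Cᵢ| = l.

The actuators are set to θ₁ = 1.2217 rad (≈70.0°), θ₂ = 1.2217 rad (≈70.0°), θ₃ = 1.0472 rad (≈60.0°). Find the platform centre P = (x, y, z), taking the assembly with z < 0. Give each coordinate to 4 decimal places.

(-0.0170, -0.0295, -0.6019)

arm 1 at φ=0.0°: e+L cos θ1 = 0.2316;  O1 = (0.2316, 0.0000, -0.1691)
φ2=120.0°: virtual centre (-0.1158, 0.2005, -0.1691), radius l
arm 3 at φ=240.0°: e+L cos θ3 = 0.2600;  O3 = (-0.1300, -0.2252, -0.1559)
|O₂|²−|O₁|² = 0.0000;  |O₃|²−|O₁|² = 0.0097
[-0.6947 0.4011 0.0000]·P = 0.0000;  [-0.7231 -0.4503 0.0265]·P = 0.0097
det = 0.6029;  x = -0.0064+0.0176z,  y = -0.0111+0.0306z
sphere 1 gives Az²+Bz+C=0 with A=1.0012, B=0.3292, C=-0.1646;  B²−4AC=0.7677;  roots -0.6019, 0.2731;  negative root z = -0.6019
x = -0.0170, y = -0.0295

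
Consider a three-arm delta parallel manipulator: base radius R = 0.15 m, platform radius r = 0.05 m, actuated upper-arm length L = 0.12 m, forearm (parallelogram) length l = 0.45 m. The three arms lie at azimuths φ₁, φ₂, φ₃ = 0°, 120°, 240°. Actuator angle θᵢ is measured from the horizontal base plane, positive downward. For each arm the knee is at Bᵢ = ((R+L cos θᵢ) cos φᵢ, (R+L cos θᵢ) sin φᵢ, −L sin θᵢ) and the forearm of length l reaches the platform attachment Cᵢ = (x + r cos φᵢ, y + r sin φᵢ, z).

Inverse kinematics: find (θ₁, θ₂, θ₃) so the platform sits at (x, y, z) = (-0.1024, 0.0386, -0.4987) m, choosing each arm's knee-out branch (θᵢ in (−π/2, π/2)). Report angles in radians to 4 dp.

rotate P by −φ1: (-0.1024, 0.0386, -0.4987)
  e−x'=0.2024;  (l²−L²−(e−x')²−y'²−z²)/2L = -0.4294
  γ=atan2(-0.4987,0.2024)=-1.1853;  ψ=arccos(-0.7978)=2.4945;  θ1=γ+ψ≈1.3093
arm 2 (φ=120.0°): x'=0.0846, y'=0.0694
  A cos θ + B sin θ = C:  0.0154·cos θ + -0.4987·sin θ = -0.2735
  θ2 = atan2(B,A) + arccos(C/0.4989) = 0.6111
rotate P by −φ3: (0.0178, -0.1080, -0.4987)
  A=0.0822, B=-0.4987, C=(l²−L²−A²−y'²−z²)/(2L)=-0.3293
  γ=atan2(-0.4987,0.0822)=-1.4074;  ψ=arccos(-0.6514)=2.2803;  θ3=γ+ψ≈0.8729

θ₁ = 1.3093, θ₂ = 0.6111, θ₃ = 0.8729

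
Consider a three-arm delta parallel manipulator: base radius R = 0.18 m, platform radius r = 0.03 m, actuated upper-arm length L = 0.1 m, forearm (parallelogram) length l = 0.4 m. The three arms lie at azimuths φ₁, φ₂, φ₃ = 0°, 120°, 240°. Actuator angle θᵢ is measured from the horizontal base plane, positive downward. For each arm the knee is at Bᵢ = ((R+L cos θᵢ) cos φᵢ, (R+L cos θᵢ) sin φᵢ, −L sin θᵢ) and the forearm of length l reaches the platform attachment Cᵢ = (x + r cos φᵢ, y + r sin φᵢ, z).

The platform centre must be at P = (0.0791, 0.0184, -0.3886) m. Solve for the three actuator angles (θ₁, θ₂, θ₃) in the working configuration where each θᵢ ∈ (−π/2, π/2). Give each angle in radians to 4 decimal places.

rotate P by −φ1: (0.0791, 0.0184, -0.3886)
  A cos θ + B sin θ = C:  0.0709·cos θ + -0.3886·sin θ = -0.0319
  √(A²+B²)=0.3950;  θ1 = -1.3903+1.6516 ≈ 0.2613
arm 2 (φ=120.0°): x'=-0.0236, y'=-0.0777
  A=0.1736, B=-0.3886, C=(l²−L²−A²−y'²−z²)/(2L)=-0.1859
  γ=atan2(-0.3886,0.1736)=-1.1506;  ψ=arccos(-0.4369)=2.0229;  θ2=γ+ψ≈0.8723
φ3=240.0° → target in arm frame (-0.0555, 0.0593)
  A=0.2055, B=-0.3886, C=(l²−L²−A²−y'²−z²)/(2L)=-0.2338
  √(A²+B²)=0.4396;  θ3 = -1.0844+2.1315 ≈ 1.0471

θ₁ = 0.2613, θ₂ = 0.8723, θ₃ = 1.0471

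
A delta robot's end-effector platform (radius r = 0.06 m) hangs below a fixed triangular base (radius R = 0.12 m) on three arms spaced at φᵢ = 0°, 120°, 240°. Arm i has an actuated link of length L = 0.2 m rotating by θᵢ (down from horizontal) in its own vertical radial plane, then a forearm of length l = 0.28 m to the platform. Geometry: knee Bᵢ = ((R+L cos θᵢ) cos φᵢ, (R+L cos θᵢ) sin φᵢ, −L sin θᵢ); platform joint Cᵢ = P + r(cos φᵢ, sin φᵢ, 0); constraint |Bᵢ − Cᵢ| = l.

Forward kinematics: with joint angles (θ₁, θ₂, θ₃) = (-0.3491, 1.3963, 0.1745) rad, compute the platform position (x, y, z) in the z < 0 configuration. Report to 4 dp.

(0.1172, -0.1367, -0.1380)

arm 1 at φ=0.0°: (R−r)+L cos θ1 = 0.2479;  centre 1 = (0.2479, 0.0000, 0.0684)
arm 2 at φ=120.0°: (R−r)+L cos θ2 = 0.0947;  centre 2 = (-0.0474, 0.0820, -0.1970)
centre 3 = (0.2570·cos240.0°, 0.2570·sin240.0°, -0.0347) = (-0.1285, -0.2225, -0.0347)
|centre ₂|²−|centre ₁|² = -0.0184;  |centre ₃|²−|centre ₁|² = 0.0011
plane₁₂: -0.5906x+0.1641y+-0.5307z = -0.0184
Cramer: x(z) = 0.0207-0.6990z;  y(z) = -0.0375+0.7189z
sphere 1 gives Az²+Bz+C=0 with A=2.0053, B=0.1269, C=-0.0207;  B²−4AC=0.1821;  roots -0.1380, 0.0747;  negative root z = -0.1380
x = 0.1172, y = -0.1367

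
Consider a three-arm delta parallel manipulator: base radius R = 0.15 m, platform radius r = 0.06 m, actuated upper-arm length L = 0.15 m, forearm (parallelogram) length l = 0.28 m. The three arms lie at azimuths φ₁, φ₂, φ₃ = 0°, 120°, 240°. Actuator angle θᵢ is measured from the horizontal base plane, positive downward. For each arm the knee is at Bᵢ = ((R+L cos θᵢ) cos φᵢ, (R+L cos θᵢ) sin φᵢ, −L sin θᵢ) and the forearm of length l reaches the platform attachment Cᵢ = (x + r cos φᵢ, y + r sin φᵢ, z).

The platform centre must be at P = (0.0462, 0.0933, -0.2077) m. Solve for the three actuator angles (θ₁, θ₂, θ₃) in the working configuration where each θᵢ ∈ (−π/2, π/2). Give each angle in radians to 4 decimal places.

rotate P by −φ1: (0.0462, 0.0933, -0.2077)
  A=0.0438, B=-0.2077, C=(l²−L²−A²−y'²−z²)/(2L)=0.0071
  γ=atan2(-0.2077,0.0438)=-1.3630;  ψ=arccos(0.0336)=1.5372;  θ1=γ+ψ≈0.1743
rotate P by −φ2: (0.0577, -0.0867, -0.2077)
  e−x'=0.0323;  (l²−L²−(e−x')²−y'²−z²)/2L = 0.0140
  γ=atan2(-0.2077,0.0323)=-1.4165;  ψ=arccos(0.0667)=1.5040;  θ2=γ+ψ≈0.0875
φ3=240.0° → target in arm frame (-0.1039, -0.0066)
  A=0.1939, B=-0.2077, C=(l²−L²−A²−y'²−z²)/(2L)=-0.0829
  θ3 = atan2(B,A) + arccos(C/0.2841) = 1.0472

θ₁ = 0.1743, θ₂ = 0.0875, θ₃ = 1.0472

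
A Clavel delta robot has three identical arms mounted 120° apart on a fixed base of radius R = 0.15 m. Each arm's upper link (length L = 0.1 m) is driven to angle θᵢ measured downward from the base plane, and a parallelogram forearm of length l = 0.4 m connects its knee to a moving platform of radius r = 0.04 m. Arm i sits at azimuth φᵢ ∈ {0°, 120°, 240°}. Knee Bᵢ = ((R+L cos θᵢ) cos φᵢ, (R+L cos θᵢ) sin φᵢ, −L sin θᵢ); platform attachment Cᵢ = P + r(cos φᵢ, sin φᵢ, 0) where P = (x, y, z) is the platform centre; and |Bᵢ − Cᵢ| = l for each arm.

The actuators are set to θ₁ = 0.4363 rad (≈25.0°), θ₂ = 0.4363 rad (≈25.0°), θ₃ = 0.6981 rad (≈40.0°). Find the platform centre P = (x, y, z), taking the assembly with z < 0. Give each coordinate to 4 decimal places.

(0.0179, 0.0310, -0.3967)

φ1=0.0°: virtual centre (0.2006, 0.0000, -0.0423), radius l
φ2=120.0°: virtual centre (-0.1003, 0.1738, -0.0423), radius l
arm 3 at φ=240.0°: e+L cos θ3 = 0.1866;  centre 3 = (-0.0933, -0.1616, -0.0643)
subtract pairs → two planes through P
[-0.6019 0.3475 0.0000]·P = 0.0000;  [-0.5879 -0.3232 -0.0440]·P = -0.0031
Cramer: x(z) = 0.0027-0.0384z;  y(z) = 0.0047-0.0665z
into |P−centre ₁|² = l²: 1.0059z² + 0.0991z + -0.1190 = 0;  Δ = 0.4887;  z = -0.3967 or 0.2982 → z<0 root = -0.3967
x = 0.0179, y = 0.0310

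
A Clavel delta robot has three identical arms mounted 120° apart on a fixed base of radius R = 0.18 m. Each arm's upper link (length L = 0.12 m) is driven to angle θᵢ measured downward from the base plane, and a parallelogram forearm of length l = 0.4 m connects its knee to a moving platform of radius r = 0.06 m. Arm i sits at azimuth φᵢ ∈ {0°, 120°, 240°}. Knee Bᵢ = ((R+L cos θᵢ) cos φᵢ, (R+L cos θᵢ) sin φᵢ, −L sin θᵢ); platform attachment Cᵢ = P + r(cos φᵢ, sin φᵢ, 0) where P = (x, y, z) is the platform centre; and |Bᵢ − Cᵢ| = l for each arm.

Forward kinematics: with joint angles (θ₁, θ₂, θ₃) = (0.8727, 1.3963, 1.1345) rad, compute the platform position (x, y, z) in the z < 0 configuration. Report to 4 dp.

arm 1 at φ=0.0°: ρ1 = 0.1971;  S1 = (0.1971, 0.0000, -0.0919)
φ2=120.0°: virtual centre (-0.0704, 0.1220, -0.1182), radius l
φ3=240.0°: virtual centre (-0.0854, -0.1478, -0.1088), radius l
eliminate P² terms by subtracting sphere 1 from 2 and 3
[-0.5351 0.2439 -0.0525]·P = -0.0135;  [-0.5650 -0.2957 -0.0337]·P = -0.0063
det = 0.2960;  x = 0.0187+-0.0802z,  y = -0.0143+0.0393z
sphere 1 gives Az²+Bz+C=0 with A=1.0080, B=0.2113, C=-0.1195;  B²−4AC=0.5265;  roots -0.4648, 0.2551;  negative root z = -0.4648
x = 0.0560, y = -0.0326

(0.0560, -0.0326, -0.4648)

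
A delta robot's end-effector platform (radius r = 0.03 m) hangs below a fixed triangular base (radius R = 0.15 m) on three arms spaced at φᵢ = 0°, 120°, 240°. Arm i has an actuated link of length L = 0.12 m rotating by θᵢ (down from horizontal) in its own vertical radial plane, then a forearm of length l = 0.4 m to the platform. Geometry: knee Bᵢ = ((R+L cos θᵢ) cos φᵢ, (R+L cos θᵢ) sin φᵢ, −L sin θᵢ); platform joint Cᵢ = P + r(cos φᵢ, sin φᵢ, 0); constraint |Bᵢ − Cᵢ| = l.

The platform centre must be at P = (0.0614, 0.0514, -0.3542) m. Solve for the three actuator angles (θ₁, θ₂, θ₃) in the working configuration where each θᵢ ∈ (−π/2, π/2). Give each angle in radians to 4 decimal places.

θ₁ = 0.0000, θ₂ = 0.2614, θ₃ = 0.6978

φ1=0.0° → target in arm frame (0.0614, 0.0514)
  A cos θ + B sin θ = C:  0.0586·cos θ + -0.3542·sin θ = 0.0586
  γ=atan2(-0.3542,0.0586)=-1.4068;  ψ=arccos(0.1633)=1.4068;  θ1=γ+ψ≈0.0000
rotate P by −φ2: (0.0138, -0.0789, -0.3542)
  e−x'=0.1062;  (l²−L²−(e−x')²−y'²−z²)/2L = 0.0110
  γ=atan2(-0.3542,0.1062)=-1.2795;  ψ=arccos(0.0298)=1.5410;  θ2=γ+ψ≈0.2614
rotate P by −φ3: (-0.0752, 0.0275, -0.3542)
  A=0.1952, B=-0.3542, C=(l²−L²−A²−y'²−z²)/(2L)=-0.0780
  γ=atan2(-0.3542,0.1952)=-1.0671;  ψ=arccos(-0.1929)=1.7649;  θ3=γ+ψ≈0.6978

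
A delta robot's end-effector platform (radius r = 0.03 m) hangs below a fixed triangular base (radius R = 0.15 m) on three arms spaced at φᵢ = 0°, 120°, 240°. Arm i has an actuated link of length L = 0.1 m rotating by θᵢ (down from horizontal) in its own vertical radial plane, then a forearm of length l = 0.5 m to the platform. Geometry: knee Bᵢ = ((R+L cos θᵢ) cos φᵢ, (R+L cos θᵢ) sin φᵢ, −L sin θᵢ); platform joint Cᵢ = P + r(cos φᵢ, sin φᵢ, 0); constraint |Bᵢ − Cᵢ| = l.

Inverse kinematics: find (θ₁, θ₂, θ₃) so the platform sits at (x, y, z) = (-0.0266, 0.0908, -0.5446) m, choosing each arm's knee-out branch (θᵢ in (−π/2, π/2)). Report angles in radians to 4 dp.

θ₁ = 1.1345, θ₂ = 0.6109, θ₃ = 1.3091

arm 1 (φ=0.0°): x'=-0.0266, y'=0.0908
  A cos θ + B sin θ = C:  0.1466·cos θ + -0.5446·sin θ = -0.4316
  γ=atan2(-0.5446,0.1466)=-1.3078;  ψ=arccos(-0.7653)=2.4423;  θ1=γ+ψ≈1.1345
arm 2 (φ=120.0°): x'=0.0919, y'=-0.0224
  e−x'=0.0281;  (l²−L²−(e−x')²−y'²−z²)/2L = -0.2894
  √(A²+B²)=0.5453;  θ2 = -1.5193+2.1302 ≈ 0.6109
rotate P by −φ3: (-0.0653, -0.0684, -0.5446)
  e−x'=0.1853;  (l²−L²−(e−x')²−y'²−z²)/2L = -0.4781
  γ=atan2(-0.5446,0.1853)=-1.2428;  ψ=arccos(-0.8311)=2.5519;  θ3=γ+ψ≈1.3091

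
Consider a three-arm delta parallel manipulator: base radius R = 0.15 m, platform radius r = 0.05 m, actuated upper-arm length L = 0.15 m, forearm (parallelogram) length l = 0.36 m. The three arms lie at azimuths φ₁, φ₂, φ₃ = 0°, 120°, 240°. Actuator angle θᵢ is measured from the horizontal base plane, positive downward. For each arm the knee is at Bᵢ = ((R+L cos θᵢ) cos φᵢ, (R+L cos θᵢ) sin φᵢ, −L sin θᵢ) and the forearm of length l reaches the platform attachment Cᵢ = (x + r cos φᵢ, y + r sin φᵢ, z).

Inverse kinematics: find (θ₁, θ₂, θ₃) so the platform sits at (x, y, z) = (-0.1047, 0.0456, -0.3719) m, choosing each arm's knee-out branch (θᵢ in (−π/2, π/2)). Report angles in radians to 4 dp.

θ₁ = 1.1347, θ₂ = 0.3493, θ₃ = 0.6980

φ1=0.0° → target in arm frame (-0.1047, 0.0456)
  A cos θ + B sin θ = C:  0.2047·cos θ + -0.3719·sin θ = -0.2506
  θ1 = atan2(B,A) + arccos(C/0.4245) = 1.1347
φ2=120.0° → target in arm frame (0.0918, 0.0679)
  A cos θ + B sin θ = C:  0.0082·cos θ + -0.3719·sin θ = -0.1196
  γ=atan2(-0.3719,0.0082)=-1.5489;  ψ=arccos(-0.3215)=1.8982;  θ2=γ+ψ≈0.3493
rotate P by −φ3: (0.0129, -0.1135, -0.3719)
  A=0.0871, B=-0.3719, C=(l²−L²−A²−y'²−z²)/(2L)=-0.1723
  γ=atan2(-0.3719,0.0871)=-1.3406;  ψ=arccos(-0.4510)=2.0387;  θ3=γ+ψ≈0.6980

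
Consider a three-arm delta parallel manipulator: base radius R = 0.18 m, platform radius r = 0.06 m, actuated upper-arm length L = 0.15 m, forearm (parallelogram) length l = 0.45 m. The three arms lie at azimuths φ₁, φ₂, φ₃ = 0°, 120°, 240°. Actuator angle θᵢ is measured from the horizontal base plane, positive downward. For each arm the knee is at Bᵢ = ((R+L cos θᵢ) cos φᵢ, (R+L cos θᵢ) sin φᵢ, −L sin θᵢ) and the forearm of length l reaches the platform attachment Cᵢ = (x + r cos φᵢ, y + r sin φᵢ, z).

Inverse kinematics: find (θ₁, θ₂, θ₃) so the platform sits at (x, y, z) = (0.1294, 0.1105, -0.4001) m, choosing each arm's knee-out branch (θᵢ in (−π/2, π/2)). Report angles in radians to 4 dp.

θ₁ = -0.0870, θ₂ = 0.3493, θ₃ = 1.0475

rotate P by −φ1: (0.1294, 0.1105, -0.4001)
  A cos θ + B sin θ = C:  -0.0094·cos θ + -0.4001·sin θ = 0.0254
  γ=atan2(-0.4001,-0.0094)=-1.5943;  ψ=arccos(0.0635)=1.5073;  θ1=γ+ψ≈-0.0870
φ2=120.0° → target in arm frame (0.0310, -0.1673)
  e−x'=0.0890;  (l²−L²−(e−x')²−y'²−z²)/2L = -0.0533
  θ2 = atan2(B,A) + arccos(C/0.4099) = 0.3493
φ3=240.0° → target in arm frame (-0.1604, 0.0568)
  A cos θ + B sin θ = C:  0.2804·cos θ + -0.4001·sin θ = -0.2064
  γ=atan2(-0.4001,0.2804)=-0.9595;  ψ=arccos(-0.4225)=2.0070;  θ3=γ+ψ≈1.0475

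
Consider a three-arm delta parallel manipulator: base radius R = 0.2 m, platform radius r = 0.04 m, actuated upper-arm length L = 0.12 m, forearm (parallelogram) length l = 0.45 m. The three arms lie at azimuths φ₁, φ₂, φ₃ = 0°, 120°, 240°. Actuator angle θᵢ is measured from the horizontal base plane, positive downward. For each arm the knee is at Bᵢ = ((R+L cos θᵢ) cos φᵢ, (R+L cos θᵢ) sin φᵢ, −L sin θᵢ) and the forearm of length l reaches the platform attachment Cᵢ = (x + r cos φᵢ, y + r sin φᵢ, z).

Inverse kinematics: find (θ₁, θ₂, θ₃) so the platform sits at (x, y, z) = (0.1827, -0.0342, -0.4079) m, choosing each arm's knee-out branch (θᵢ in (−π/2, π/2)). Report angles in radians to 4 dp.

θ₁ = -0.2614, θ₂ = 1.3094, θ₃ = 1.0473

φ1=0.0° → target in arm frame (0.1827, -0.0342)
  A cos θ + B sin θ = C:  -0.0227·cos θ + -0.4079·sin θ = 0.0835
  √(A²+B²)=0.4085;  θ1 = -1.6264+1.3650 ≈ -0.2614
arm 2 (φ=120.0°): x'=-0.1210, y'=-0.1411
  e−x'=0.2810;  (l²−L²−(e−x')²−y'²−z²)/2L = -0.3214
  √(A²+B²)=0.4953;  θ2 = -0.9676+2.2770 ≈ 1.3094
rotate P by −φ3: (-0.0617, 0.1753, -0.4079)
  A cos θ + B sin θ = C:  0.2217·cos θ + -0.4079·sin θ = -0.2424
  γ=atan2(-0.4079,0.2217)=-1.0729;  ψ=arccos(-0.5222)=2.1202;  θ3=γ+ψ≈1.0473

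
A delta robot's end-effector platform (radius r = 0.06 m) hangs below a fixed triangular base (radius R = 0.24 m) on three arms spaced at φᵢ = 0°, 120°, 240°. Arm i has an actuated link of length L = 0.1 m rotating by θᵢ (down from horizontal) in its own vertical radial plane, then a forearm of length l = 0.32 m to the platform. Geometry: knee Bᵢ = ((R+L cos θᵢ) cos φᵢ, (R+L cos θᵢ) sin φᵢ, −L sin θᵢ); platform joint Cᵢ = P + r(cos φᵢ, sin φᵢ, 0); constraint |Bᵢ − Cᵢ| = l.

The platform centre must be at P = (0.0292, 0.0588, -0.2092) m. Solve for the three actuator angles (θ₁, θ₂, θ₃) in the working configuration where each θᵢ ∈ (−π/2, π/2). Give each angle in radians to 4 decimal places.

θ₁ = 0.1745, θ₂ = 0.0868, θ₃ = 1.0469

arm 1 (φ=0.0°): x'=0.0292, y'=0.0588
  A=0.1508, B=-0.2092, C=(l²−L²−A²−y'²−z²)/(2L)=0.1122
  √(A²+B²)=0.2579;  θ1 = -0.9462+1.1207 ≈ 0.1745
arm 2 (φ=120.0°): x'=0.0363, y'=-0.0547
  A=0.1437, B=-0.2092, C=(l²−L²−A²−y'²−z²)/(2L)=0.1250
  √(A²+B²)=0.2538;  θ2 = -0.9690+1.0558 ≈ 0.0868
φ3=240.0° → target in arm frame (-0.0655, -0.0041)
  e−x'=0.2455;  (l²−L²−(e−x')²−y'²−z²)/2L = -0.0583
  √(A²+B²)=0.3226;  θ3 = -0.7057+1.7526 ≈ 1.0469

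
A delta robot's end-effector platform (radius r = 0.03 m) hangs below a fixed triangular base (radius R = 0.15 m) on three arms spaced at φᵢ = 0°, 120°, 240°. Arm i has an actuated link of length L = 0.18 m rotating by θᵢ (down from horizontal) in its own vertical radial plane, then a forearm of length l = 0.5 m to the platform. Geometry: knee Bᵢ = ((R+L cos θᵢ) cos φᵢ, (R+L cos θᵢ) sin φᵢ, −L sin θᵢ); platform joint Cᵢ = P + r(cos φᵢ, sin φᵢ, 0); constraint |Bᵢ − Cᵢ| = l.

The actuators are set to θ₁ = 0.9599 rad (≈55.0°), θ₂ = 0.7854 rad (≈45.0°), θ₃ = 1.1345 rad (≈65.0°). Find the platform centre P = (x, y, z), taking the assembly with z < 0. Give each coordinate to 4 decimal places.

arm 1 at φ=0.0°: e+L cos θ1 = 0.2232;  centre 1 = (0.2232, 0.0000, -0.1474)
φ2=120.0°: virtual centre (-0.1236, 0.2141, -0.1273), radius l
φ3=240.0°: virtual centre (-0.0980, -0.1698, -0.1631), radius l
|centre ₂|²−|centre ₁|² = 0.0058;  |centre ₃|²−|centre ₁|² = -0.0065
linear system: -0.6938x+0.4283y = 0.0058−0.0403z; -0.6426x+-0.3396y = -0.0065−-0.0314z
det = 0.5108;  x = 0.0016+0.0005z,  y = 0.0161+-0.0934z
into |P−centre ₁|² = l²: 1.0087z² + 0.2917z + -0.1789 = 0;  Δ = 0.8069;  z = -0.5898 or 0.3007 → z<0 root = -0.5898
x = 0.0013, y = 0.0712

(0.0013, 0.0712, -0.5898)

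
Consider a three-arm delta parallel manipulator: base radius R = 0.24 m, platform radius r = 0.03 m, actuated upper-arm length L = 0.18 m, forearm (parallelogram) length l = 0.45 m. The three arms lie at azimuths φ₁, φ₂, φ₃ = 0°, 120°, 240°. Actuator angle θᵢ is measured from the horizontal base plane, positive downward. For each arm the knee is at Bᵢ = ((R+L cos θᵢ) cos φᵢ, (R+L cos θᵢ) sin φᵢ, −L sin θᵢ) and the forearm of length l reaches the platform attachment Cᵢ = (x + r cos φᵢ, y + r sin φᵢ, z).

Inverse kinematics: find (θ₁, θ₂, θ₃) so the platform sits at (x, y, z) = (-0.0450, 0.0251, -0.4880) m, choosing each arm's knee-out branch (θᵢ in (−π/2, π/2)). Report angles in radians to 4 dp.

arm 1 (φ=0.0°): x'=-0.0450, y'=0.0251
  e−x'=0.2550;  (l²−L²−(e−x')²−y'²−z²)/2L = -0.3714
  γ=atan2(-0.4880,0.2550)=-1.0893;  ψ=arccos(-0.6745)=2.3111;  θ1=γ+ψ≈1.2218
rotate P by −φ2: (0.0442, 0.0264, -0.4880)
  e−x'=0.1658;  (l²−L²−(e−x')²−y'²−z²)/2L = -0.2673
  √(A²+B²)=0.5154;  θ2 = -1.2433+2.1160 ≈ 0.8727
rotate P by −φ3: (0.0008, -0.0515, -0.4880)
  A=0.2092, B=-0.4880, C=(l²−L²−A²−y'²−z²)/(2L)=-0.3180
  γ=atan2(-0.4880,0.2092)=-1.1657;  ψ=arccos(-0.5989)=2.2129;  θ3=γ+ψ≈1.0472

θ₁ = 1.2218, θ₂ = 0.8727, θ₃ = 1.0472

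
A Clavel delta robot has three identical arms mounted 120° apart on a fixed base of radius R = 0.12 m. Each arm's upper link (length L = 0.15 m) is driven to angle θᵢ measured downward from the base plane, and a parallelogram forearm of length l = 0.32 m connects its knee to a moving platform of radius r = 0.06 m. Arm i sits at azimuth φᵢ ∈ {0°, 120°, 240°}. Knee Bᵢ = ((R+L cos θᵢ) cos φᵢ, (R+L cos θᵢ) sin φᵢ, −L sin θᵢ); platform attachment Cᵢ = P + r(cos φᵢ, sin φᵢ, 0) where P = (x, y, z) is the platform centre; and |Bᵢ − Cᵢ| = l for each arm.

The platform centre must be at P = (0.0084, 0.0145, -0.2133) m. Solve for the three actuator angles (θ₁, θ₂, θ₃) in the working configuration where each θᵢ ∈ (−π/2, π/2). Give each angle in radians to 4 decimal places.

arm 1 (φ=0.0°): x'=0.0084, y'=0.0145
  A cos θ + B sin θ = C:  0.0516·cos θ + -0.2133·sin θ = 0.1051
  γ=atan2(-0.2133,0.0516)=-1.3334;  ψ=arccos(0.4789)=1.0714;  θ1=γ+ψ≈-0.2621
arm 2 (φ=120.0°): x'=0.0084, y'=-0.0145
  A cos θ + B sin θ = C:  0.0516·cos θ + -0.2133·sin θ = 0.1051
  θ2 = atan2(B,A) + arccos(C/0.2195) = -0.2618
φ3=240.0° → target in arm frame (-0.0168, 0.0000)
  A=0.0768, B=-0.2133, C=(l²−L²−A²−y'²−z²)/(2L)=0.0950
  √(A²+B²)=0.2267;  θ3 = -1.2254+1.1382 ≈ -0.0872

θ₁ = -0.2621, θ₂ = -0.2618, θ₃ = -0.0872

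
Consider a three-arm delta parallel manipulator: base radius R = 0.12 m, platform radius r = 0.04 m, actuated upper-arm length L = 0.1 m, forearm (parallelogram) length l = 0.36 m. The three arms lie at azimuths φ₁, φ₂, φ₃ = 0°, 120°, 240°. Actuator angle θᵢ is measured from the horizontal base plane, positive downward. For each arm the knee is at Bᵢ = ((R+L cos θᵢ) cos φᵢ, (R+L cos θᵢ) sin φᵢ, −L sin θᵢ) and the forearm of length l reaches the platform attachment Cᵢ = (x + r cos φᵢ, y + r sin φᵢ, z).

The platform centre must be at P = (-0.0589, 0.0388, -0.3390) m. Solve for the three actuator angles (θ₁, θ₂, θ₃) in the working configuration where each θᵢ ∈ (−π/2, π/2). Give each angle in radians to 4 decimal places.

arm 1 (φ=0.0°): x'=-0.0589, y'=0.0388
  e−x'=0.1389;  (l²−L²−(e−x')²−y'²−z²)/2L = -0.0806
  θ1 = atan2(B,A) + arccos(C/0.3664) = 0.6107
φ2=120.0° → target in arm frame (0.0631, 0.0316)
  A=0.0169, B=-0.3390, C=(l²−L²−A²−y'²−z²)/(2L)=0.0170
  γ=atan2(-0.3390,0.0169)=-1.5208;  ψ=arccos(0.0500)=1.5208;  θ2=γ+ψ≈0.0000
arm 3 (φ=240.0°): x'=-0.0042, y'=-0.0704
  A cos θ + B sin θ = C:  0.0842·cos θ + -0.3390·sin θ = -0.0368
  √(A²+B²)=0.3493;  θ3 = -1.3275+1.6763 ≈ 0.3489

θ₁ = 0.6107, θ₂ = 0.0000, θ₃ = 0.3489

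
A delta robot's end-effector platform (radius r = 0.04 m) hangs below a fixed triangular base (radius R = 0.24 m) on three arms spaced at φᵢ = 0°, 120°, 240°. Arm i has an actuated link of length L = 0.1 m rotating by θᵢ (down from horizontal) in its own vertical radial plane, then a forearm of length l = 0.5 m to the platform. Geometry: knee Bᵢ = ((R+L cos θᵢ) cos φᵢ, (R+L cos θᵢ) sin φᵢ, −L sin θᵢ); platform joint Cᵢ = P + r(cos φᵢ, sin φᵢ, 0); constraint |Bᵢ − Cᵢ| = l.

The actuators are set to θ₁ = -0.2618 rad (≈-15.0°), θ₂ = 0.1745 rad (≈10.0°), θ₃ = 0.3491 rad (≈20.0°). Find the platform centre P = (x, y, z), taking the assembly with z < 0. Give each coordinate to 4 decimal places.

φ1=0.0°: virtual centre (0.2966, 0.0000, 0.0259), radius l
O2 = (0.2985·cos120.0°, 0.2985·sin120.0°, -0.0174) = (-0.1492, 0.2585, -0.0174)
φ3=240.0°: virtual centre (-0.1470, -0.2546, -0.0342), radius l
eliminate P² terms by subtracting sphere 1 from 2 and 3
plane₁₂: -0.8917x+0.5170y+-0.0865z = 0.0008
det = 0.9127;  x = 0.0002+-0.1163z,  y = 0.0018+-0.0333z
quadratic in z: (1.0146)z²+(0.0171)z+(-0.1615)=0, √Δ=0.8097 → z ∈ {-0.4074, 0.3906}; z = -0.4074 (taking z<0)
x = 0.0476, y = 0.0153

(0.0476, 0.0153, -0.4074)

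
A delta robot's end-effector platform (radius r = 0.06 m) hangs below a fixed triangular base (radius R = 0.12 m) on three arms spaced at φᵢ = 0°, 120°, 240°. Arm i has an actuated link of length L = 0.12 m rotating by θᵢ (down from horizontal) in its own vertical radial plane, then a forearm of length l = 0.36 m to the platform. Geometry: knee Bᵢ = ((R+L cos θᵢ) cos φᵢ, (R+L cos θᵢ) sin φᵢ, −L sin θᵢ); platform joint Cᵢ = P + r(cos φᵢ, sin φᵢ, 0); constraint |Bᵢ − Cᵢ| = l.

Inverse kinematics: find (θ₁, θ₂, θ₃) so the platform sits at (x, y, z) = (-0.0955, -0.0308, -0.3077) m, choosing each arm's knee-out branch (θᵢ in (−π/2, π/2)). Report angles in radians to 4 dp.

φ1=0.0° → target in arm frame (-0.0955, -0.0308)
  A=0.1555, B=-0.3077, C=(l²−L²−A²−y'²−z²)/(2L)=-0.0192
  θ1 = atan2(B,A) + arccos(C/0.3448) = 0.5237
arm 2 (φ=120.0°): x'=0.0211, y'=0.0981
  A cos θ + B sin θ = C:  0.0389·cos θ + -0.3077·sin θ = 0.0391
  γ=atan2(-0.3077,0.0389)=-1.4450;  ψ=arccos(0.1260)=1.4444;  θ2=γ+ψ≈-0.0005
rotate P by −φ3: (0.0744, -0.0673, -0.3077)
  e−x'=-0.0144;  (l²−L²−(e−x')²−y'²−z²)/2L = 0.0658
  θ3 = atan2(B,A) + arccos(C/0.3080) = -0.2620

θ₁ = 0.5237, θ₂ = -0.0005, θ₃ = -0.2620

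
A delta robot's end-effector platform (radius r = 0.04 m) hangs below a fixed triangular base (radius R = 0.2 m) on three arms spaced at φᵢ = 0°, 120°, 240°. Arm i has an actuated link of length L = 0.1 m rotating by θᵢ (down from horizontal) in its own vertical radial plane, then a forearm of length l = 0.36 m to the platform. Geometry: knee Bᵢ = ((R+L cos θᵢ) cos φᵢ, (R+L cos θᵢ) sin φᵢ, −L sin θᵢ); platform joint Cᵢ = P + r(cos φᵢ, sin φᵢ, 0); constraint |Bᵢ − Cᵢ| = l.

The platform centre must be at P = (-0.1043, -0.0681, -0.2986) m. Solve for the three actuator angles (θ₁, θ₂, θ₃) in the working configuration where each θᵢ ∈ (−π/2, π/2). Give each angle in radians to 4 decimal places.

rotate P by −φ1: (-0.1043, -0.0681, -0.2986)
  A cos θ + B sin θ = C:  0.2643·cos θ + -0.2986·sin θ = -0.2203
  θ1 = atan2(B,A) + arccos(C/0.3988) = 1.3098
rotate P by −φ2: (-0.0068, 0.1244, -0.2986)
  A cos θ + B sin θ = C:  0.1668·cos θ + -0.2986·sin θ = -0.0643
  γ=atan2(-0.2986,0.1668)=-1.0613;  ψ=arccos(-0.1880)=1.7599;  θ2=γ+ψ≈0.6986
rotate P by −φ3: (0.1111, -0.0563, -0.2986)
  A cos θ + B sin θ = C:  0.0489·cos θ + -0.2986·sin θ = 0.1244
  θ3 = atan2(B,A) + arccos(C/0.3026) = -0.2615

θ₁ = 1.3098, θ₂ = 0.6986, θ₃ = -0.2615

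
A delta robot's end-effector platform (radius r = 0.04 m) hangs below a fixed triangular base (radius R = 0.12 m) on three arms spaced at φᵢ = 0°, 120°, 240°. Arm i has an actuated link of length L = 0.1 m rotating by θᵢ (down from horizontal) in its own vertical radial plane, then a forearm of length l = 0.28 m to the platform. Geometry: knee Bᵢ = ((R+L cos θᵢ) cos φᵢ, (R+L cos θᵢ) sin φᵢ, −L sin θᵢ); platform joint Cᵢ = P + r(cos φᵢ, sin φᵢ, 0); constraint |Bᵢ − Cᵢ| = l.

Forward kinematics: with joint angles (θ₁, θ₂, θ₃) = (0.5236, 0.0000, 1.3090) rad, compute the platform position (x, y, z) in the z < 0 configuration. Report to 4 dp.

φ1=0.0°: virtual centre (0.1666, 0.0000, -0.0500), radius l
arm 2 at φ=120.0°: e+L cos θ2 = 0.1800;  centre 2 = (-0.0900, 0.1559, 0.0000)
arm 3 at φ=240.0°: e+L cos θ3 = 0.1059;  centre 3 = (-0.0529, -0.0917, -0.0966)
subtract pairs → two planes through P
[-0.5132 0.3118 0.1000]·P = 0.0021;  [-0.4391 -0.1834 -0.0932]·P = -0.0097
Cramer: x(z) = 0.0114-0.0464z;  y(z) = 0.0257-0.3971z
into |P−centre ₁|² = l²: 1.1598z² + 0.0940z + -0.0512 = 0;  Δ = 0.2462;  z = -0.2544 or 0.1734 → z<0 root = -0.2544
x = 0.0232, y = 0.1267

(0.0232, 0.1267, -0.2544)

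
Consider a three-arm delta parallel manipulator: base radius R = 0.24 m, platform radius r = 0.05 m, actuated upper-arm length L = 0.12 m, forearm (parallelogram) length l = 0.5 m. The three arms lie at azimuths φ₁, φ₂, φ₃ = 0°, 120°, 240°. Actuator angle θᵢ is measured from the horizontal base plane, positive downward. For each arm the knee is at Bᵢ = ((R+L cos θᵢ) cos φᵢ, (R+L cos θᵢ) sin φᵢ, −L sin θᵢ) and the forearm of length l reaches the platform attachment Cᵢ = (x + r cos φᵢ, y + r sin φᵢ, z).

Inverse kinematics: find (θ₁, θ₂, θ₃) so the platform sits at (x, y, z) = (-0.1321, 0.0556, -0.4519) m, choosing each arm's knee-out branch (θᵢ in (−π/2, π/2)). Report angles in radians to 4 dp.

rotate P by −φ1: (-0.1321, 0.0556, -0.4519)
  e−x'=0.3221;  (l²−L²−(e−x')²−y'²−z²)/2L = -0.3144
  θ1 = atan2(B,A) + arccos(C/0.5549) = 1.2215
φ2=120.0° → target in arm frame (0.1142, 0.0866)
  A cos θ + B sin θ = C:  0.0758·cos θ + -0.4519·sin θ = 0.0756
  √(A²+B²)=0.4582;  θ2 = -1.4046+1.4051 ≈ 0.0005
φ3=240.0° → target in arm frame (0.0179, -0.1422)
  A cos θ + B sin θ = C:  0.1721·cos θ + -0.4519·sin θ = -0.0769
  γ=atan2(-0.4519,0.1721)=-1.2069;  ψ=arccos(-0.1590)=1.7305;  θ3=γ+ψ≈0.5236

θ₁ = 1.2215, θ₂ = 0.0005, θ₃ = 0.5236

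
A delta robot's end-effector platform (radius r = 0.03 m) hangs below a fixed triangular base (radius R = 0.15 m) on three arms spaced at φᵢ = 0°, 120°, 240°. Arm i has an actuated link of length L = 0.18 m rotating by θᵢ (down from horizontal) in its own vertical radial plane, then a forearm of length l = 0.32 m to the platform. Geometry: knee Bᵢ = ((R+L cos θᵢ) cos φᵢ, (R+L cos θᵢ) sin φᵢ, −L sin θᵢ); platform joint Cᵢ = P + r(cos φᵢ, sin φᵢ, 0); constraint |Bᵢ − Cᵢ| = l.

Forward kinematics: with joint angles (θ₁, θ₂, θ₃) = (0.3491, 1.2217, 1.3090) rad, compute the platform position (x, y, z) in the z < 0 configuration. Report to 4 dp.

arm 1 at φ=0.0°: ρ1 = 0.2891;  O1 = (0.2891, 0.0000, -0.0616)
arm 2 at φ=120.0°: ρ2 = 0.1816;  O2 = (-0.0908, 0.1572, -0.1691)
arm 3 at φ=240.0°: ρ3 = 0.1666;  O3 = (-0.0833, -0.1443, -0.1739)
|O₂|²−|O₁|² = -0.0258;  |O₃|²−|O₁|² = -0.0294
linear system: -0.7599x+0.3145y = -0.0258−-0.2151z; -0.7449x+-0.2885y = -0.0294−-0.2246z
Cramer: x(z) = 0.0368-0.2926z;  y(z) = 0.0069-0.0229z
into |P−O₁|² = l²: 1.0862z² + 0.2705z + -0.0349 = 0;  Δ = 0.2248;  z = -0.3428 or 0.0937 → z<0 root = -0.3428
x = 0.1371, y = 0.0147

(0.1371, 0.0147, -0.3428)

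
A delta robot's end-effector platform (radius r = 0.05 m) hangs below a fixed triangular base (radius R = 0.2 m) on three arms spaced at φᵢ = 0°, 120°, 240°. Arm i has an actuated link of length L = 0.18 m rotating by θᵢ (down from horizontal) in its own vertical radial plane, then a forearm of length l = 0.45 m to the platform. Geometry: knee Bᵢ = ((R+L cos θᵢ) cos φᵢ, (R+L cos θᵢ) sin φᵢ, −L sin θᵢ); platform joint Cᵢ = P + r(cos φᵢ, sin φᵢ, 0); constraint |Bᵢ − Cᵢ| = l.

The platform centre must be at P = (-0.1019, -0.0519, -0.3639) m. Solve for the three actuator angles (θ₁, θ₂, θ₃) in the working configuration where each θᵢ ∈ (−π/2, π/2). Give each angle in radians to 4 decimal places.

rotate P by −φ1: (-0.1019, -0.0519, -0.3639)
  e−x'=0.2519;  (l²−L²−(e−x')²−y'²−z²)/2L = -0.0791
  γ=atan2(-0.3639,0.2519)=-0.9653;  ψ=arccos(-0.1787)=1.7505;  θ1=γ+ψ≈0.7851
rotate P by −φ2: (0.0060, 0.1142, -0.3639)
  e−x'=0.1440;  (l²−L²−(e−x')²−y'²−z²)/2L = 0.0108
  γ=atan2(-0.3639,0.1440)=-1.1940;  ψ=arccos(0.0277)=1.5431;  θ2=γ+ψ≈0.3491
rotate P by −φ3: (0.0959, -0.0623, -0.3639)
  A=0.0541, B=-0.3639, C=(l²−L²−A²−y'²−z²)/(2L)=0.0857
  θ3 = atan2(B,A) + arccos(C/0.3679) = -0.0876

θ₁ = 0.7851, θ₂ = 0.3491, θ₃ = -0.0876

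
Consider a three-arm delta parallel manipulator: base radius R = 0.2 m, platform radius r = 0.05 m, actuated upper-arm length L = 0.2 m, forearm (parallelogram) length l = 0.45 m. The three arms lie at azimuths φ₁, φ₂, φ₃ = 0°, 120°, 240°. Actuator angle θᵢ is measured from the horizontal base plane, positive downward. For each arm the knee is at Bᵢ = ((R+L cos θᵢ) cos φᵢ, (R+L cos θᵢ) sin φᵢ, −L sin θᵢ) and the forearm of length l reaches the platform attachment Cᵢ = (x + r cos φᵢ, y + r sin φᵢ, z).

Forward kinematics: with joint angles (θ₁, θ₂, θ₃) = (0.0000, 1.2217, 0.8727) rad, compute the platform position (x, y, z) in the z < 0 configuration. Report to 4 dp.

O1 = (0.3500·cos0.0°, 0.3500·sin0.0°, 0.0000) = (0.3500, 0.0000, 0.0000)
O2 = (0.2184·cos120.0°, 0.2184·sin120.0°, -0.1879) = (-0.1092, 0.1891, -0.1879)
arm 3 at φ=240.0°: (R−r)+L cos θ3 = 0.2786;  O3 = (-0.1393, -0.2412, -0.1532)
|O₂|²−|O₁|² = -0.0395;  |O₃|²−|O₁|² = -0.0214
linear system: -0.9184x+0.3783y = -0.0395−-0.3759z; -0.9786x+-0.4825y = -0.0214−-0.3064z
Cramer: x(z) = 0.0334-0.3655z;  y(z) = -0.0233+0.1062z
into |P−O₁|² = l²: 1.1449z² + 0.2265z + -0.1017 = 0;  Δ = 0.5171;  z = -0.4130 or 0.2151 → z<0 root = -0.4130
x = 0.1843, y = -0.0672

(0.1843, -0.0672, -0.4130)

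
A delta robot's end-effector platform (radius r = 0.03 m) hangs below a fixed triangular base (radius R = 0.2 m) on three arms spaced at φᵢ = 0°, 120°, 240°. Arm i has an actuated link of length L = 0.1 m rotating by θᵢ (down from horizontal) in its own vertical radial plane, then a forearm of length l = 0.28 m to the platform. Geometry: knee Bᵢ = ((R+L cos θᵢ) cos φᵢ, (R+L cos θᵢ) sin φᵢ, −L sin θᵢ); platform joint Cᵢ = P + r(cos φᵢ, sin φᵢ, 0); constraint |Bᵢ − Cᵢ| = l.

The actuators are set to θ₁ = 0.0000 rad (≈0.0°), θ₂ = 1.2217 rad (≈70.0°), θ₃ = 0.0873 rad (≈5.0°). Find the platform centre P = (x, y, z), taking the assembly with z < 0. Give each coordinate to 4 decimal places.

arm 1 at φ=0.0°: ρ1 = 0.2700;  S1 = (0.2700, 0.0000, 0.0000)
arm 2 at φ=120.0°: ρ2 = 0.2042;  S2 = (-0.1021, 0.1768, -0.0940)
φ3=240.0°: virtual centre (-0.1348, -0.2335, -0.0087), radius l
eliminate P² terms by subtracting sphere 1 from 2 and 3
linear system: -0.7442x+0.3537y = -0.0224−-0.1879z; -0.8096x+-0.4670y = -0.0001−-0.0174z
det = 0.6339;  x = 0.0166+-0.1482z,  y = -0.0284+0.2196z
into |P−S₁|² = l²: 1.0702z² + 0.0626z + -0.0134 = 0;  Δ = 0.0611;  z = -0.1448 or 0.0862 → z<0 root = -0.1448
x = 0.0380, y = -0.0602

(0.0380, -0.0602, -0.1448)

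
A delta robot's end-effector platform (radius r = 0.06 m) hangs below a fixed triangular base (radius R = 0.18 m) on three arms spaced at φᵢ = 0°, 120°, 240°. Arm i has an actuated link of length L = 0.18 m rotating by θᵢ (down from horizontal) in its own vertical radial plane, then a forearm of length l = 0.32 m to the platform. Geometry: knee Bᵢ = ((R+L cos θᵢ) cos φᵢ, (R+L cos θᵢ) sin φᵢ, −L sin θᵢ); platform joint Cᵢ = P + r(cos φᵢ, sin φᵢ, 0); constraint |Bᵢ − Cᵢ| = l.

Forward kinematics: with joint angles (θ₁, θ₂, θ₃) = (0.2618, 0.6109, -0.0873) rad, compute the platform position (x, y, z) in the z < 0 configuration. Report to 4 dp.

S1 = (0.2939·cos0.0°, 0.2939·sin0.0°, -0.0466) = (0.2939, 0.0000, -0.0466)
arm 2 at φ=120.0°: ρ2 = 0.2674;  S2 = (-0.1337, 0.2316, -0.1032)
arm 3 at φ=240.0°: ρ3 = 0.2993;  S3 = (-0.1497, -0.2592, 0.0157)
|S₂|²−|S₁|² = -0.0063;  |S₃|²−|S₁|² = 0.0013
linear system: -0.8552x+0.4632y = -0.0063−-0.1133z; -0.8870x+-0.5184y = 0.0013−0.1246z
det = 0.8543;  x = 0.0031+-0.0012z,  y = -0.0079+0.2424z
into |P−S₁|² = l²: 1.0587z² + 0.0901z + -0.0156 = 0;  Δ = 0.0744;  z = -0.1713 or 0.0863 → z<0 root = -0.1713
x = 0.0033, y = -0.0494

(0.0033, -0.0494, -0.1713)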